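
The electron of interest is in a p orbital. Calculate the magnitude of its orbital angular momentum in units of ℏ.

|L| = √2 ℏ ≈ 1.414ℏ

A p state has l = 1.
|L| = ℏ√(l(l+1)) = ℏ√(1·2) = √2 ℏ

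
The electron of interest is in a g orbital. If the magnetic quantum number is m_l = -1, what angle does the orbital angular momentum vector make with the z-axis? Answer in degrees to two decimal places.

G corresponds to l = 4.
|L| = √(l(l+1)) ℏ = 2√5 ℏ.
L_z = m_l ℏ = −1ℏ.
cos θ = L_z/|L| = -1/√20, so θ ≈ 102.92°.

θ ≈ 102.92°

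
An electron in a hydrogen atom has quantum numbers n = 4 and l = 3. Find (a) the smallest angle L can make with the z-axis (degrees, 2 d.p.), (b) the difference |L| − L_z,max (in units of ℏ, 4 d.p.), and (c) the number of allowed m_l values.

θ_min ≈ 30.00°; |L|−L_z,max ≈ 0.4641ℏ; 7 values

cos θ_min = 3/√12, so θ_min ≈ 30.00°.
|L| − L_z,max = (2√3 − 3)ℏ ≈ 0.4641ℏ.
There are 2l+1 = 7 values of m_l.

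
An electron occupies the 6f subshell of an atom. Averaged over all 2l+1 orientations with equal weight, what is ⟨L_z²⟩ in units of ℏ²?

For 6f, l = 3.
The allowed m_l values are -3, -2, -1, 0, 1, 2, 3.
Average of L_z² over 7 states: 28/7 ℏ² = 4 ℏ².

⟨L_z²⟩ = 4 ℏ²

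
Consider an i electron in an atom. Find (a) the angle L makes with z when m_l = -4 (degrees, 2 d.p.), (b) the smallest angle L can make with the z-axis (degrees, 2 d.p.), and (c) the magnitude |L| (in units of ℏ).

θ(m_l=-4) ≈ 128.11°; θ_min ≈ 22.21°; |L| = √42 ℏ ≈ 6.481ℏ

The letter i corresponds to l = 6.
For m_l = -4: cos θ = -4/√42, θ ≈ 128.11°.
cos θ_min = 6/√42, so θ_min ≈ 22.21°.
|L| = ℏ√(6·7) = √42 ℏ ≈ 6.481ℏ.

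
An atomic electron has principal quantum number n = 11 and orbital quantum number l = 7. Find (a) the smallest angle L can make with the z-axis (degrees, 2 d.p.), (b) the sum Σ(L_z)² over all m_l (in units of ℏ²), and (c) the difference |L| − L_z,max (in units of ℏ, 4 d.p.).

cos θ_min = 7/√56, so θ_min ≈ 20.70°.
Σ m_l² = 280, so Σ(L_z)² = 280 ℏ².
|L| − L_z,max = (2√14 − 7)ℏ ≈ 0.4833ℏ.

θ_min ≈ 20.70°; Σ(L_z)² = 280 ℏ²; |L|−L_z,max ≈ 0.4833ℏ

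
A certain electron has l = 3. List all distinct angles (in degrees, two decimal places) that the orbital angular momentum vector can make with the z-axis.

θ ∈ {30.00°, 54.74°, 73.22°, 90.00°, 106.78°, 125.26°, 150.00°}

|L| = ℏ√(l(l+1)) = 2√3 ℏ.
cos θ = m_l/√12 for each m_l ∈ {-3, -2, -1, 0, 1, 2, 3}.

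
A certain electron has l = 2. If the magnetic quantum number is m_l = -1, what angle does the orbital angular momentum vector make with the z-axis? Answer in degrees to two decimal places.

θ ≈ 114.09°

|L| = ℏ√(l(l+1)) = √6 ℏ.
L_z = m_l ℏ = −1ℏ.
cos θ = L_z/|L| = -1/√6, so θ ≈ 114.09°.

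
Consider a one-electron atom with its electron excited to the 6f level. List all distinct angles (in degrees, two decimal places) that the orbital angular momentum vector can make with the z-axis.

θ ∈ {30.00°, 54.74°, 73.22°, 90.00°, 106.78°, 125.26°, 150.00°}

The 6f level has l = 3.
|L| = ℏ√(l(l+1)) = 2√3 ℏ.
cos θ = m_l/√12 for each m_l ∈ {-3, -2, -1, 0, 1, 2, 3}.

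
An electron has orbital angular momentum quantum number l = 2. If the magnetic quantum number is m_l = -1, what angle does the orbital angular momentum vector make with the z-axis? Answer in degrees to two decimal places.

|L| = ℏ√(l(l+1)) = √6 ℏ.
L_z = m_l ℏ = −1ℏ.
cos θ = L_z/|L| = -1/√6, so θ ≈ 114.09°.

θ ≈ 114.09°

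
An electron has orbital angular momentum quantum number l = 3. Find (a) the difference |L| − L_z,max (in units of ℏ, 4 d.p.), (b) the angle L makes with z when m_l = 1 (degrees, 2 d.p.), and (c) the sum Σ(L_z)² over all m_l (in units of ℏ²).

|L|−L_z,max ≈ 0.4641ℏ; θ(m_l=1) ≈ 73.22°; Σ(L_z)² = 28 ℏ²

|L| − L_z,max = (2√3 − 3)ℏ ≈ 0.4641ℏ.
For m_l = 1: cos θ = 1/√12, θ ≈ 73.22°.
Σ m_l² = 28, so Σ(L_z)² = 28 ℏ².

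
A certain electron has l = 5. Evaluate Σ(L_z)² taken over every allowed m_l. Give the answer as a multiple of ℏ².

Σ(L_z)² = 110 ℏ²

The allowed m_l values are -5, -4, -3, -2, -1, 0, 1, 2, 3, 4, 5.
Summing m² from −5 to 5: Σ m_l² = 110.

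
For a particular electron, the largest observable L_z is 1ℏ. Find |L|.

Since max m_l = l, l = 1.
|L| = ℏ√(l(l+1)) = √2 ℏ.

|L| = √2 ℏ ≈ 1.414ℏ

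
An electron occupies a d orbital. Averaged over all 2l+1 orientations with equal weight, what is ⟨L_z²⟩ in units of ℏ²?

⟨L_z²⟩ = 2 ℏ²

D corresponds to l = 2.
The allowed m_l values are -2, -1, 0, 1, 2.
Average of L_z² over 5 states: 10/5 ℏ² = 2 ℏ².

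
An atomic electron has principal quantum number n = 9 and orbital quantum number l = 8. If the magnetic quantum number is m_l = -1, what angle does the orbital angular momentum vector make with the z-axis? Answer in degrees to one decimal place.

θ ≈ 96.8°

|L|² = l(l+1)ℏ² = 72ℏ², so |L| = 6√2 ℏ.
L_z = m_l ℏ = −1ℏ.
cos θ = L_z/|L| = -1/√72, so θ ≈ 96.8°.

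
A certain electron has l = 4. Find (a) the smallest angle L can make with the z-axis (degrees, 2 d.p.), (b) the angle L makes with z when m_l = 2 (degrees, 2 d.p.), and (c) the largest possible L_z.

θ_min ≈ 26.57°; θ(m_l=2) ≈ 63.43°; L_z,max = 4ℏ

cos θ_min = 4/√20, so θ_min ≈ 26.57°.
For m_l = 2: cos θ = 2/√20, θ ≈ 63.43°.
L_z,max = lℏ = 4ℏ.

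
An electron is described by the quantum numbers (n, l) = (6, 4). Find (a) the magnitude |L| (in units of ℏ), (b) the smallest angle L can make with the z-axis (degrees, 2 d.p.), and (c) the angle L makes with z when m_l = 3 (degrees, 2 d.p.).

|L| = 2√5 ℏ ≈ 4.472ℏ; θ_min ≈ 26.57°; θ(m_l=3) ≈ 47.87°

|L| = ℏ√(4·5) = 2√5 ℏ ≈ 4.472ℏ.
cos θ_min = 4/√20, so θ_min ≈ 26.57°.
For m_l = 3: cos θ = 3/√20, θ ≈ 47.87°.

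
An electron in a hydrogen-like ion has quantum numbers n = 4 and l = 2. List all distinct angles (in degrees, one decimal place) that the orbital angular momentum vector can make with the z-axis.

θ ∈ {35.3°, 65.9°, 90.0°, 114.1°, 144.7°}

|L| = √(l(l+1)) ℏ = √6 ℏ.
cos θ = m_l/√6 for each m_l ∈ {-2, -1, 0, 1, 2}.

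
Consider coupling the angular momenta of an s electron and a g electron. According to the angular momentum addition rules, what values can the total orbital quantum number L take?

L = 4

The total orbital quantum number L ranges from |l₁ − l₂| to l₁ + l₂ in integer steps.
L ∈ {4}.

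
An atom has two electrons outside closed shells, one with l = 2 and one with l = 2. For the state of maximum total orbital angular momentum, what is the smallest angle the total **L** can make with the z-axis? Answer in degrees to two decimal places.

Angular momentum addition gives L = |l₁ − l₂|, …, l₁ + l₂.
L ∈ {0, 1, 2, 3, 4}.
The maximum is L = 4, with |L_tot| = ℏ√(4·5) = 2√5 ℏ.
The minimum angle with z is arccos(4/√20) ≈ 26.57°.

θ_min ≈ 26.57°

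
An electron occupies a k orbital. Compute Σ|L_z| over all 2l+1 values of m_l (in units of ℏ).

Σ|L_z| = 56 ℏ

A k state has l = 7.
The allowed m_l values are -7, -6, -5, -4, -3, -2, -1, 0, 1, 2, 3, 4, 5, 6, 7.
Σ|m_l| = l(l+1) = 56.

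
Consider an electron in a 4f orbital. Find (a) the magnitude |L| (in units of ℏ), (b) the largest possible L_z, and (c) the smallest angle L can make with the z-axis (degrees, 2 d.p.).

For 4f, l = 3.
|L| = ℏ√(3·4) = 2√3 ℏ ≈ 3.464ℏ.
L_z,max = lℏ = 3ℏ.
cos θ_min = 3/√12, so θ_min ≈ 30.00°.

|L| = 2√3 ℏ ≈ 3.464ℏ; L_z,max = 3ℏ; θ_min ≈ 30.00°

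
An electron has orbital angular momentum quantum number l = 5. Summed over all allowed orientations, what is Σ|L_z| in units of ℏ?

m_l runs from −5 to 5, i.e. {-5, -4, -3, -2, -1, 0, 1, 2, 3, 4, 5}.
Σ|m_l| = 2·5(5+1)/2 = 30.

Σ|L_z| = 30 ℏ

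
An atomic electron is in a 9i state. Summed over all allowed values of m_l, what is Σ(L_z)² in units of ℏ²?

The 9i subshell has l = 6.
The allowed m_l values are -6, -5, -4, -3, -2, -1, 0, 1, 2, 3, 4, 5, 6.
Σ m_l² = l(l+1)(2l+1)/3 = 6·7·13/3 = 182.

Σ(L_z)² = 182 ℏ²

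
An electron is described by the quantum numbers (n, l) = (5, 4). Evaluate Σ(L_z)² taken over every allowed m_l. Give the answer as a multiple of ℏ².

Σ(L_z)² = 60 ℏ²

The allowed m_l values are -4, -3, -2, -1, 0, 1, 2, 3, 4.
Summing m² from −4 to 4: Σ m_l² = 60.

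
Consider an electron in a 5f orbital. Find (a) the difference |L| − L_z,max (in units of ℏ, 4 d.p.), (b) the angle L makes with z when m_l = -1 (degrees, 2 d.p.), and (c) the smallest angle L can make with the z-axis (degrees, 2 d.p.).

For 5f, l = 3.
|L| − L_z,max = (2√3 − 3)ℏ ≈ 0.4641ℏ.
For m_l = -1: cos θ = -1/√12, θ ≈ 106.78°.
cos θ_min = 3/√12, so θ_min ≈ 30.00°.

|L|−L_z,max ≈ 0.4641ℏ; θ(m_l=-1) ≈ 106.78°; θ_min ≈ 30.00°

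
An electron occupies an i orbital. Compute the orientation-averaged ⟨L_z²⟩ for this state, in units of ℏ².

⟨L_z²⟩ = 14 ℏ²

For an i orbital, l = 6.
m_l ∈ {-6, -5, -4, -3, -2, -1, 0, 1, 2, 3, 4, 5, 6}.
Average of L_z² over 13 states: 182/13 ℏ² = 14 ℏ².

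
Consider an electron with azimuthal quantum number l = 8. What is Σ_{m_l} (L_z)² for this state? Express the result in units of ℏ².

m_l runs from −8 to 8, i.e. {-8, -7, -6, -5, -4, -3, -2, -1, 0, 1, 2, 3, 4, 5, 6, 7, 8}.
Summing m² from −8 to 8: Σ m_l² = 408.

Σ(L_z)² = 408 ℏ²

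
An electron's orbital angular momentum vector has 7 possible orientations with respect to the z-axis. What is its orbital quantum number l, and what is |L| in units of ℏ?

2l + 1 = 7 ⇒ l = 3.
|L| = ℏ√(l(l+1)) = ℏ√(3·4) = 2√3 ℏ.

l = 3, |L| = 2√3 ℏ ≈ 3.464ℏ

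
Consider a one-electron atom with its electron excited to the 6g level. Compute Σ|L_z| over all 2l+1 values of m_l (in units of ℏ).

The 6g level has l = 4.
The allowed m_l values are -4, -3, -2, -1, 0, 1, 2, 3, 4.
Σ|m_l| = 2·4(4+1)/2 = 20.

Σ|L_z| = 20 ℏ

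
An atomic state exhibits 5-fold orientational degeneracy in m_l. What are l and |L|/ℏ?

l = 2, |L| = √6 ℏ ≈ 2.449ℏ

5 = 2l + 1, so l = (5−1)/2 = 2.
Then |L| = √(l(l+1)) ℏ = √6 ℏ.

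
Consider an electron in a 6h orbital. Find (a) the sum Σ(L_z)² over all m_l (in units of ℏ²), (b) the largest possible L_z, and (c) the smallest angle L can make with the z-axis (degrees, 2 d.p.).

Σ(L_z)² = 110 ℏ²; L_z,max = 5ℏ; θ_min ≈ 24.09°

The 6h subshell has l = 5.
Σ m_l² = 110, so Σ(L_z)² = 110 ℏ².
L_z,max = lℏ = 5ℏ.
cos θ_min = 5/√30, so θ_min ≈ 24.09°.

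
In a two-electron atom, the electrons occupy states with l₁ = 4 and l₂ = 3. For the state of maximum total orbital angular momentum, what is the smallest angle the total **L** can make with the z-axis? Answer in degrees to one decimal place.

L runs from |4 − 3| = 1 to 4 + 3 = 7.
L ∈ {1, 2, 3, 4, 5, 6, 7}.
The maximum is L = 7, with |L_tot| = ℏ√(7·8) = 2√14 ℏ.
The minimum angle with z is arccos(7/√56) ≈ 20.7°.

θ_min ≈ 20.7°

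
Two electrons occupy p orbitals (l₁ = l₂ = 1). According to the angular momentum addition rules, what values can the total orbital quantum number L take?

L = 0, 1, 2

L runs from |1 − 1| = 0 to 1 + 1 = 2.
Allowed values: L = 0, 1, 2.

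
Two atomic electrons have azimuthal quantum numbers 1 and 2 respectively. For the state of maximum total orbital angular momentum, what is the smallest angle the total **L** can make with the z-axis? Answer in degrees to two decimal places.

L runs from |1 − 2| = 1 to 1 + 2 = 3.
So L can be 1, 2, 3.
The maximum is L = 3, with |L_tot| = ℏ√(3·4) = 2√3 ℏ.
The minimum angle with z is arccos(3/√12) ≈ 30.00°.

θ_min ≈ 30.00°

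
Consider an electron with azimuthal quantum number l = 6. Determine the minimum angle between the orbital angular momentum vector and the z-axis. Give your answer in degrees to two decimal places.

θ_min ≈ 22.21°

|L| = √(l(l+1)) ℏ = √42 ℏ.
The smallest angle corresponds to the largest L_z, i.e. m_l = l = 6, giving L_z = 6ℏ.
cos θ_min = 6/√42, so θ_min ≈ 22.21°.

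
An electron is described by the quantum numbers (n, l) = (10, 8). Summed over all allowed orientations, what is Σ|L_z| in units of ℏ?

m_l runs from −8 to 8, i.e. {-8, -7, -6, -5, -4, -3, -2, -1, 0, 1, 2, 3, 4, 5, 6, 7, 8}.
Σ|m_l| = l(l+1) = 72.

Σ|L_z| = 72 ℏ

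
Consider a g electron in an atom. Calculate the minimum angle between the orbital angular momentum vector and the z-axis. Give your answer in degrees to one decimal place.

A g state has l = 4.
|L| = ℏ√(l(l+1)) = 2√5 ℏ.
The smallest angle corresponds to the largest L_z, i.e. m_l = l = 4, giving L_z = 4ℏ.
cos θ_min = 4/√20, so θ_min ≈ 26.6°.

θ_min ≈ 26.6°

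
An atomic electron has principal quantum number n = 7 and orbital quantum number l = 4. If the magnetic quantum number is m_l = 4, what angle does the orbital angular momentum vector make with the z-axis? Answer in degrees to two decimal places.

|L| = √(l(l+1)) ℏ = 2√5 ℏ.
L_z = m_l ℏ = 4ℏ.
cos θ = L_z/|L| = 4/√20, so θ ≈ 26.57°.

θ ≈ 26.57°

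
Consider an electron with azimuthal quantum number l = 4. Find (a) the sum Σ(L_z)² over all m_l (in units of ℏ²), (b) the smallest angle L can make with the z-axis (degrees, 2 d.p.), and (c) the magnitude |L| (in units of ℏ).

Σ m_l² = 60, so Σ(L_z)² = 60 ℏ².
cos θ_min = 4/√20, so θ_min ≈ 26.57°.
|L| = ℏ√(4·5) = 2√5 ℏ ≈ 4.472ℏ.

Σ(L_z)² = 60 ℏ²; θ_min ≈ 26.57°; |L| = 2√5 ℏ ≈ 4.472ℏ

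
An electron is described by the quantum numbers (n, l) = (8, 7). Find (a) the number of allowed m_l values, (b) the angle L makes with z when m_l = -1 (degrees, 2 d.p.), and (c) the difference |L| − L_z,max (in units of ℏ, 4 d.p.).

There are 2l+1 = 15 values of m_l.
For m_l = -1: cos θ = -1/√56, θ ≈ 97.68°.
|L| − L_z,max = (2√14 − 7)ℏ ≈ 0.4833ℏ.

15 values; θ(m_l=-1) ≈ 97.68°; |L|−L_z,max ≈ 0.4833ℏ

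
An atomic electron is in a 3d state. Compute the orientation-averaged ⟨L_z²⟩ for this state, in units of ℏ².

The 3d subshell has l = 2.
m_l ∈ {-2, -1, 0, 1, 2}.
⟨L_z²⟩ = ℏ²·(Σ m_l²)/(2l+1) = ℏ²·10/5 = 2ℏ².

⟨L_z²⟩ = 2 ℏ²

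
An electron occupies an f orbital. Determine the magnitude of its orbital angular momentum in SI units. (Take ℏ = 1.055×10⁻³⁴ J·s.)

The letter f corresponds to l = 3.
|L| = ℏ√(l(l+1)) = ℏ√(3·4) = 2√3 ℏ
Numerically, |L| = 3.464 × (1.055×10⁻³⁴ J·s) = 3.655×10⁻³⁴ J·s.

|L| = 3.655×10⁻³⁴ J·s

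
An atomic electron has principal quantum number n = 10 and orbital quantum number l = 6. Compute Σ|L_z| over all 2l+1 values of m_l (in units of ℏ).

Σ|L_z| = 42 ℏ

m_l runs from −6 to 6, i.e. {-6, -5, -4, -3, -2, -1, 0, 1, 2, 3, 4, 5, 6}.
Σ|m_l| = 2·6(6+1)/2 = 42.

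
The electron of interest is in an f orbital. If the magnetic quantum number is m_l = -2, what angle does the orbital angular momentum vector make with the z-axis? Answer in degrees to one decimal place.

θ ≈ 125.3°

For an f orbital, l = 3.
|L| = ℏ√(l(l+1)) = 2√3 ℏ.
L_z = m_l ℏ = −2ℏ.
cos θ = L_z/|L| = -2/√12, so θ ≈ 125.3°.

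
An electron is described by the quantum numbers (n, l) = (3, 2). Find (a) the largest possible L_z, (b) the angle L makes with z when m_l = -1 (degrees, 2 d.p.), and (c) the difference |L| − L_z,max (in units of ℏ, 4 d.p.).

L_z,max = lℏ = 2ℏ.
For m_l = -1: cos θ = -1/√6, θ ≈ 114.09°.
|L| − L_z,max = (√6 − 2)ℏ ≈ 0.4495ℏ.

L_z,max = 2ℏ; θ(m_l=-1) ≈ 114.09°; |L|−L_z,max ≈ 0.4495ℏ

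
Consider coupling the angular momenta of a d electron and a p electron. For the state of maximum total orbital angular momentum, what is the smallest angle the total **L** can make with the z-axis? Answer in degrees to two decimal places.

Angular momentum addition gives L = |l₁ − l₂|, …, l₁ + l₂.
L ∈ {1, 2, 3}.
The maximum is L = 3, with |L_tot| = ℏ√(3·4) = 2√3 ℏ.
The minimum angle with z is arccos(3/√12) ≈ 30.00°.

θ_min ≈ 30.00°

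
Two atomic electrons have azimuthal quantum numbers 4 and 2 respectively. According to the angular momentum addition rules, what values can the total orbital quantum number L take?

L runs from |4 − 2| = 2 to 4 + 2 = 6.
Allowed values: L = 2, 3, 4, 5, 6.

L = 2, 3, 4, 5, 6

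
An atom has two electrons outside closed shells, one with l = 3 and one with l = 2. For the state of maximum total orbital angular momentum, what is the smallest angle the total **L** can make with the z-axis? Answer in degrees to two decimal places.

The total orbital quantum number L ranges from |l₁ − l₂| to l₁ + l₂ in integer steps.
So L can be 1, 2, 3, 4, 5.
The maximum is L = 5, with |L_tot| = ℏ√(5·6) = √30 ℏ.
The minimum angle with z is arccos(5/√30) ≈ 24.09°.

θ_min ≈ 24.09°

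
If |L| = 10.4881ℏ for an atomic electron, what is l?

|L| = ℏ√(l(l+1)), so l(l+1) = 110.
l² + l − 110 = 0 ⇒ l = 10.

l = 10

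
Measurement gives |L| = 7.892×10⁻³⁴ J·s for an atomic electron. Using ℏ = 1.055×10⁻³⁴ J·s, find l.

Dividing by ℏ: |L|/ℏ ≈ 7.481.
l(l+1) ≈ 7.481² ≈ 55.96, so l = 7.

l = 7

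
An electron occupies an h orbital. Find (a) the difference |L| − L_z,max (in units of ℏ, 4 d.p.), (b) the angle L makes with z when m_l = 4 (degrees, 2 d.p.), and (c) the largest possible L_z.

For an h orbital, l = 5.
|L| − L_z,max = (√30 − 5)ℏ ≈ 0.4772ℏ.
For m_l = 4: cos θ = 4/√30, θ ≈ 43.09°.
L_z,max = lℏ = 5ℏ.

|L|−L_z,max ≈ 0.4772ℏ; θ(m_l=4) ≈ 43.09°; L_z,max = 5ℏ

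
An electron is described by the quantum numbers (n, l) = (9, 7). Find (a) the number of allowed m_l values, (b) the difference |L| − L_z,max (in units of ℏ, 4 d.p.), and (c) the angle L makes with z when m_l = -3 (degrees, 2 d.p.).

There are 2l+1 = 15 values of m_l.
|L| − L_z,max = (2√14 − 7)ℏ ≈ 0.4833ℏ.
For m_l = -3: cos θ = -3/√56, θ ≈ 113.63°.

15 values; |L|−L_z,max ≈ 0.4833ℏ; θ(m_l=-3) ≈ 113.63°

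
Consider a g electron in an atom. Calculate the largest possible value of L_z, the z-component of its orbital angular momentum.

For a g orbital, l = 4.
L_z = m_l ℏ with m_l ∈ {−4, …, 4}; the maximum is m_l = 4.

L_z,max = 4ℏ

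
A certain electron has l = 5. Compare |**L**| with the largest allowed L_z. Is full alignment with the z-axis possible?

No: L_z,max = 5ℏ < |L| = √30 ℏ ≈ 5.477ℏ

|L| = √30 ℏ ≈ 5.4772ℏ, while L_z,max = lℏ = 5ℏ.
Since |L| > L_z,max, the vector can never point exactly along z; the closest it comes is θ_min = arccos(5/√30) ≈ 24.1°.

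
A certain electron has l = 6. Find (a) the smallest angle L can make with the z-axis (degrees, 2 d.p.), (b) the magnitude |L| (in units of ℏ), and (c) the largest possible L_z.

cos θ_min = 6/√42, so θ_min ≈ 22.21°.
|L| = ℏ√(6·7) = √42 ℏ ≈ 6.481ℏ.
L_z,max = lℏ = 6ℏ.

θ_min ≈ 22.21°; |L| = √42 ℏ ≈ 6.481ℏ; L_z,max = 6ℏ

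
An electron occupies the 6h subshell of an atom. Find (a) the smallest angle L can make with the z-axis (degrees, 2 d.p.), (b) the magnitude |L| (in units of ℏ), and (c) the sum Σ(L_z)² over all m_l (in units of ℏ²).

For 6h, l = 5.
cos θ_min = 5/√30, so θ_min ≈ 24.09°.
|L| = ℏ√(5·6) = √30 ℏ ≈ 5.477ℏ.
Σ m_l² = 110, so Σ(L_z)² = 110 ℏ².

θ_min ≈ 24.09°; |L| = √30 ℏ ≈ 5.477ℏ; Σ(L_z)² = 110 ℏ²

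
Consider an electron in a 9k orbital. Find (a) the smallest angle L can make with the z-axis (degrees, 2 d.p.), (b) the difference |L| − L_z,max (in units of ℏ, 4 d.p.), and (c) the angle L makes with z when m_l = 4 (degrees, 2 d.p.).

For 9k, l = 7.
cos θ_min = 7/√56, so θ_min ≈ 20.70°.
|L| − L_z,max = (2√14 − 7)ℏ ≈ 0.4833ℏ.
For m_l = 4: cos θ = 4/√56, θ ≈ 57.69°.

θ_min ≈ 20.70°; |L|−L_z,max ≈ 0.4833ℏ; θ(m_l=4) ≈ 57.69°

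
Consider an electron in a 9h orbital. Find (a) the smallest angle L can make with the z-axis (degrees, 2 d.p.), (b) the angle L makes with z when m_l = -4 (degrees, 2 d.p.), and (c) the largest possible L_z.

θ_min ≈ 24.09°; θ(m_l=-4) ≈ 136.91°; L_z,max = 5ℏ

For 9h, l = 5.
cos θ_min = 5/√30, so θ_min ≈ 24.09°.
For m_l = -4: cos θ = -4/√30, θ ≈ 136.91°.
L_z,max = lℏ = 5ℏ.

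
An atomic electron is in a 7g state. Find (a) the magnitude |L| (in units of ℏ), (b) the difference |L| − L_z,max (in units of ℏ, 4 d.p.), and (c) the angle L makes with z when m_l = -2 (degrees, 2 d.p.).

7g means n = 7, l = 4.
|L| = ℏ√(4·5) = 2√5 ℏ ≈ 4.472ℏ.
|L| − L_z,max = (2√5 − 4)ℏ ≈ 0.4721ℏ.
For m_l = -2: cos θ = -2/√20, θ ≈ 116.57°.

|L| = 2√5 ℏ ≈ 4.472ℏ; |L|−L_z,max ≈ 0.4721ℏ; θ(m_l=-2) ≈ 116.57°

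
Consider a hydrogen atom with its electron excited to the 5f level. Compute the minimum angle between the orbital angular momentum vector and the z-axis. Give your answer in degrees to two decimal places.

θ_min ≈ 30.00°

The 5f level has l = 3.
|L|² = l(l+1)ℏ² = 12ℏ², so |L| = 2√3 ℏ.
The smallest angle corresponds to the largest L_z, i.e. m_l = l = 3, giving L_z = 3ℏ.
cos θ_min = 3/√12, so θ_min ≈ 30.00°.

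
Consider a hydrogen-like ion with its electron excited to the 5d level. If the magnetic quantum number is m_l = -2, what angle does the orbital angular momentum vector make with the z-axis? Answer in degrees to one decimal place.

θ ≈ 144.7°

The 5d level has l = 2.
|L| = ℏ√(l(l+1)) = √6 ℏ.
L_z = m_l ℏ = −2ℏ.
cos θ = L_z/|L| = -2/√6, so θ ≈ 144.7°.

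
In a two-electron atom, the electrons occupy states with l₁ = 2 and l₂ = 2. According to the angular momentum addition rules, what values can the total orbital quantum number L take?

Angular momentum addition gives L = |l₁ − l₂|, …, l₁ + l₂.
Allowed values: L = 0, 1, 2, 3, 4.

L = 0, 1, 2, 3, 4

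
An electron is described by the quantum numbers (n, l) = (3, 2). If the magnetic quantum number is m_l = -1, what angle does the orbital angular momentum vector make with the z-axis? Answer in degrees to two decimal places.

|L| = √(l(l+1)) ℏ = √6 ℏ.
L_z = m_l ℏ = −1ℏ.
cos θ = L_z/|L| = -1/√6, so θ ≈ 114.09°.

θ ≈ 114.09°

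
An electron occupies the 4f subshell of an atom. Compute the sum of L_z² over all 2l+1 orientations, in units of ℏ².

The 4f subshell has l = 3.
m_l ∈ {-3, -2, -1, 0, 1, 2, 3}.
Σ m_l² = l(l+1)(2l+1)/3 = 3·4·7/3 = 28.

Σ(L_z)² = 28 ℏ²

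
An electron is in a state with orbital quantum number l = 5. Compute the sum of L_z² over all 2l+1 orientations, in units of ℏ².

The allowed m_l values are -5, -4, -3, -2, -1, 0, 1, 2, 3, 4, 5.
Summing m² from −5 to 5: Σ m_l² = 110.

Σ(L_z)² = 110 ℏ²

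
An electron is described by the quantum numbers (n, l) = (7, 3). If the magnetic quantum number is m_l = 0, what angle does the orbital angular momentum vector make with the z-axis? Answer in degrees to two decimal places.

|L|² = l(l+1)ℏ² = 12ℏ², so |L| = 2√3 ℏ.
L_z = m_l ℏ = 0ℏ.
cos θ = L_z/|L| = 0/√12, so θ ≈ 90.00°.

θ ≈ 90.00°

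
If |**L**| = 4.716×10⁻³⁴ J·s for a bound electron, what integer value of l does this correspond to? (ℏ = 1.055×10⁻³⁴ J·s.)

l = 4

|L|/ℏ = (4.716×10⁻³⁴)/(1.055×10⁻³⁴) ≈ 4.470.
l(l+1) ≈ 4.470² ≈ 19.98, so l = 4.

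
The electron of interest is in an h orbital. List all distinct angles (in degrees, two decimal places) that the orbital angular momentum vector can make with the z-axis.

H corresponds to l = 5.
|L| = ℏ√(l(l+1)) = √30 ℏ.
cos θ = m_l/√30 for each m_l ∈ {-5, -4, -3, -2, -1, 0, 1, 2, 3, 4, 5}.

θ ∈ {24.09°, 43.09°, 56.79°, 68.58°, 79.48°, 90.00°, 100.52°, 111.42°, 123.21°, 136.91°, 155.91°}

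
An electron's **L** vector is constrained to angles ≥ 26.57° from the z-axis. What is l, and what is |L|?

cos θ_min = l/√(l(l+1)) = √(l/(l+1)), so l/(l+1) = cos²(26.57°) = 0.7999.
l = cos²θ/sin²θ ≈ 4.
Then |L| = ℏ√(4·5) = 2√5 ℏ.

l = 4, |L| = 2√5 ℏ ≈ 4.472ℏ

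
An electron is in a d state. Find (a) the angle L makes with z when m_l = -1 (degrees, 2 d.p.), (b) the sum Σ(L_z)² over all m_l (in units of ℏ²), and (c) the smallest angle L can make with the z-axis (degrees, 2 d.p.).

A d state has l = 2.
For m_l = -1: cos θ = -1/√6, θ ≈ 114.09°.
Σ m_l² = 10, so Σ(L_z)² = 10 ℏ².
cos θ_min = 2/√6, so θ_min ≈ 35.26°.

θ(m_l=-1) ≈ 114.09°; Σ(L_z)² = 10 ℏ²; θ_min ≈ 35.26°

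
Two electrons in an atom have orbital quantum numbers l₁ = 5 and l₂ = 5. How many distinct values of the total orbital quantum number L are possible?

Angular momentum addition gives L = |l₁ − l₂|, …, l₁ + l₂.
So L can be 0, 1, 2, 3, 4, 5, 6, 7, 8, 9, 10.
That is 11 values.

11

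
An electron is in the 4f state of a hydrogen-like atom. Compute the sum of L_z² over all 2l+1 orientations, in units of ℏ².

Σ(L_z)² = 28 ℏ²

For 4f, l = 3.
The allowed m_l values are -3, -2, -1, 0, 1, 2, 3.
Σ m_l² = 2·(1 + 4 + 9) = 28.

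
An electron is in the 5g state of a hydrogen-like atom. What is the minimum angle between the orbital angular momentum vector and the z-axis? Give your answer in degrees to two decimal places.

For 5g, l = 4.
|L|² = l(l+1)ℏ² = 20ℏ², so |L| = 2√5 ℏ.
The smallest angle corresponds to the largest L_z, i.e. m_l = l = 4, giving L_z = 4ℏ.
cos θ_min = 4/√20, so θ_min ≈ 26.57°.

θ_min ≈ 26.57°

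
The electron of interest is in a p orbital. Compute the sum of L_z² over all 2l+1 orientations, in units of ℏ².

Σ(L_z)² = 2 ℏ²

The letter p corresponds to l = 1.
The allowed m_l values are -1, 0, 1.
Σ m_l² = 2·(1) = 2.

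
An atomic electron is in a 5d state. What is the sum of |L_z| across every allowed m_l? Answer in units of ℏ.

Σ|L_z| = 6 ℏ

5d means n = 5, l = 2.
m_l ∈ {-2, -1, 0, 1, 2}.
Σ|m_l| = 2·2(2+1)/2 = 6.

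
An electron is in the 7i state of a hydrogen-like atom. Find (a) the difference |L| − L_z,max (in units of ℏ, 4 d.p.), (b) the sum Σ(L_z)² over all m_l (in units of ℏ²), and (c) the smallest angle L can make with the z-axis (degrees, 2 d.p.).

7i means n = 7, l = 6.
|L| − L_z,max = (√42 − 6)ℏ ≈ 0.4807ℏ.
Σ m_l² = 182, so Σ(L_z)² = 182 ℏ².
cos θ_min = 6/√42, so θ_min ≈ 22.21°.

|L|−L_z,max ≈ 0.4807ℏ; Σ(L_z)² = 182 ℏ²; θ_min ≈ 22.21°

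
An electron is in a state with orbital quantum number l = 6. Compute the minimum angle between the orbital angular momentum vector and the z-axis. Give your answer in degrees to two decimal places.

|L|² = l(l+1)ℏ² = 42ℏ², so |L| = √42 ℏ.
The smallest angle corresponds to the largest L_z, i.e. m_l = l = 6, giving L_z = 6ℏ.
cos θ_min = 6/√42, so θ_min ≈ 22.21°.

θ_min ≈ 22.21°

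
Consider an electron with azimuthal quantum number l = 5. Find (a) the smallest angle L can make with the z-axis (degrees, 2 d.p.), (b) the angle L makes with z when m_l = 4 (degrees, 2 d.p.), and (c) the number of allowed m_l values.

cos θ_min = 5/√30, so θ_min ≈ 24.09°.
For m_l = 4: cos θ = 4/√30, θ ≈ 43.09°.
There are 2l+1 = 11 values of m_l.

θ_min ≈ 24.09°; θ(m_l=4) ≈ 43.09°; 11 values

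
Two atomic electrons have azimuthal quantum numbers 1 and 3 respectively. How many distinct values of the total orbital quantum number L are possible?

L runs from |1 − 3| = 2 to 1 + 3 = 4.
Allowed values: L = 2, 3, 4.
That is 3 values.

3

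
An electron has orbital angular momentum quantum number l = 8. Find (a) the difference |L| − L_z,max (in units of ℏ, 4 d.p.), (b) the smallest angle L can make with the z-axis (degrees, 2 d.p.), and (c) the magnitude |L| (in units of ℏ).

|L|−L_z,max ≈ 0.4853ℏ; θ_min ≈ 19.47°; |L| = 6√2 ℏ ≈ 8.485ℏ

|L| − L_z,max = (6√2 − 8)ℏ ≈ 0.4853ℏ.
cos θ_min = 8/√72, so θ_min ≈ 19.47°.
|L| = ℏ√(8·9) = 6√2 ℏ ≈ 8.485ℏ.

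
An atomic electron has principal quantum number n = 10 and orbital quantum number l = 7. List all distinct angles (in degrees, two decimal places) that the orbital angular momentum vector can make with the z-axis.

|L|² = l(l+1)ℏ² = 56ℏ², so |L| = 2√14 ℏ.
cos θ = m_l/√56 for each m_l ∈ {-7, -6, -5, -4, -3, -2, -1, 0, 1, 2, 3, 4, 5, 6, 7}.

θ ∈ {20.70°, 36.70°, 48.08°, 57.69°, 66.37°, 74.50°, 82.32°, 90.00°, 97.68°, 105.50°, 113.63°, 122.31°, 131.92°, 143.30°, 159.30°}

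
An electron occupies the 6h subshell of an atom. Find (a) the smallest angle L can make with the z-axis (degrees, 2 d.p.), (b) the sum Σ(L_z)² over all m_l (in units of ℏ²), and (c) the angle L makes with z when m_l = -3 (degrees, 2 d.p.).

θ_min ≈ 24.09°; Σ(L_z)² = 110 ℏ²; θ(m_l=-3) ≈ 123.21°

For 6h, l = 5.
cos θ_min = 5/√30, so θ_min ≈ 24.09°.
Σ m_l² = 110, so Σ(L_z)² = 110 ℏ².
For m_l = -3: cos θ = -3/√30, θ ≈ 123.21°.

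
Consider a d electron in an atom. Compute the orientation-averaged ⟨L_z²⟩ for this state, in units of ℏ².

⟨L_z²⟩ = 2 ℏ²

A d state has l = 2.
m_l runs from −2 to 2, i.e. {-2, -1, 0, 1, 2}.
⟨L_z²⟩ = ℏ²·l(l+1)/3 = 2ℏ².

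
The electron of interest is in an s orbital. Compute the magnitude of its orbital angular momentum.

|L| = 0

For an s orbital, l = 0.
|L| = ℏ√(l(l+1)) = ℏ√0 = 0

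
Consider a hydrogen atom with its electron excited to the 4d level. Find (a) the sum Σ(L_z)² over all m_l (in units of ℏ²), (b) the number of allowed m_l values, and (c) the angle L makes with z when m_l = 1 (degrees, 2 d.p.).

The 4d level has l = 2.
Σ m_l² = 10, so Σ(L_z)² = 10 ℏ².
There are 2l+1 = 5 values of m_l.
For m_l = 1: cos θ = 1/√6, θ ≈ 65.91°.

Σ(L_z)² = 10 ℏ²; 5 values; θ(m_l=1) ≈ 65.91°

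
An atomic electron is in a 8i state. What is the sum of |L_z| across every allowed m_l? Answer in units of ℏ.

Σ|L_z| = 42 ℏ

The 8i subshell has l = 6.
The allowed m_l values are -6, -5, -4, -3, -2, -1, 0, 1, 2, 3, 4, 5, 6.
Σ|m_l| = l(l+1) = 42.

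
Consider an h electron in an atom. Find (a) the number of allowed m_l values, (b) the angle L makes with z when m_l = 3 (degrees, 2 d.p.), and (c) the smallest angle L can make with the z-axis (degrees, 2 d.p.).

For an h orbital, l = 5.
There are 2l+1 = 11 values of m_l.
For m_l = 3: cos θ = 3/√30, θ ≈ 56.79°.
cos θ_min = 5/√30, so θ_min ≈ 24.09°.

11 values; θ(m_l=3) ≈ 56.79°; θ_min ≈ 24.09°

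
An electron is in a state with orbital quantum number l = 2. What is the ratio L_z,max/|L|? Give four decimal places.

|L| = √6 ℏ ≈ 2.4495ℏ, while L_z,max = lℏ = 2ℏ.
L_z,max/|L| = 2/√6 = 0.8165.

L_z,max/|L| = 0.8165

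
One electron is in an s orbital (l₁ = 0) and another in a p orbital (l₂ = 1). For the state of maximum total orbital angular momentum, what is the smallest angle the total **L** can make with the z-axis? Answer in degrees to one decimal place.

θ_min ≈ 45.0°

The total orbital quantum number L ranges from |l₁ − l₂| to l₁ + l₂ in integer steps.
So L can be 1.
The maximum is L = 1, with |L_tot| = ℏ√(1·2) = √2 ℏ.
The minimum angle with z is arccos(1/√2) ≈ 45.0°.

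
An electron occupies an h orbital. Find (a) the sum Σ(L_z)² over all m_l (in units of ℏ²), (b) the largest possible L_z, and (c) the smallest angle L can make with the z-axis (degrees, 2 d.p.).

Σ(L_z)² = 110 ℏ²; L_z,max = 5ℏ; θ_min ≈ 24.09°

The letter h corresponds to l = 5.
Σ m_l² = 110, so Σ(L_z)² = 110 ℏ².
L_z,max = lℏ = 5ℏ.
cos θ_min = 5/√30, so θ_min ≈ 24.09°.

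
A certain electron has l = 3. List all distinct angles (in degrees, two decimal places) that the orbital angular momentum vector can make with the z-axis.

θ ∈ {30.00°, 54.74°, 73.22°, 90.00°, 106.78°, 125.26°, 150.00°}

|L| = ℏ√(l(l+1)) = 2√3 ℏ.
cos θ = m_l/√12 for each m_l ∈ {-3, -2, -1, 0, 1, 2, 3}.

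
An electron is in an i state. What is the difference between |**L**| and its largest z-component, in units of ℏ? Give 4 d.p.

An i state has l = 6.
|L| = √42 ℏ ≈ 6.4807ℏ, while L_z,max = lℏ = 6ℏ.
The difference is (√42 − 6)ℏ ≈ 0.4807ℏ.

|L| − L_z,max ≈ 0.4807ℏ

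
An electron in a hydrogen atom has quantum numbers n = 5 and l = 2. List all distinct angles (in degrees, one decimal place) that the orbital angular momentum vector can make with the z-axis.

|L| = ℏ√(l(l+1)) = √6 ℏ.
cos θ = m_l/√6 for each m_l ∈ {-2, -1, 0, 1, 2}.

θ ∈ {35.3°, 65.9°, 90.0°, 114.1°, 144.7°}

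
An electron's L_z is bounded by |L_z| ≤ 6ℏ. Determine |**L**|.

|L| = √42 ℏ ≈ 6.481ℏ

L_z,max = lℏ, so l = 6.
Then |L| = ℏ√(6·7) = √42 ℏ.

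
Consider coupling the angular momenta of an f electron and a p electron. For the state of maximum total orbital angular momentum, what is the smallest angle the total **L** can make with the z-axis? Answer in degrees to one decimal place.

L runs from |3 − 1| = 2 to 3 + 1 = 4.
Allowed values: L = 2, 3, 4.
The maximum is L = 4, with |L_tot| = ℏ√(4·5) = 2√5 ℏ.
The minimum angle with z is arccos(4/√20) ≈ 26.6°.

θ_min ≈ 26.6°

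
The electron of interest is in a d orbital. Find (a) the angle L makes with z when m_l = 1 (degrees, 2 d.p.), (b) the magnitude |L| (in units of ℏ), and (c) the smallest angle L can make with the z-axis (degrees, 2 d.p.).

θ(m_l=1) ≈ 65.91°; |L| = √6 ℏ ≈ 2.449ℏ; θ_min ≈ 35.26°

For a d orbital, l = 2.
For m_l = 1: cos θ = 1/√6, θ ≈ 65.91°.
|L| = ℏ√(2·3) = √6 ℏ ≈ 2.449ℏ.
cos θ_min = 2/√6, so θ_min ≈ 35.26°.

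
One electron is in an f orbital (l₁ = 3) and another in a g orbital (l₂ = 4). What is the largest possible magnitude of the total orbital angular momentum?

|L_tot|_max = 2√14 ℏ ≈ 7.483ℏ

The total orbital quantum number L ranges from |l₁ − l₂| to l₁ + l₂ in integer steps.
So L can be 1, 2, 3, 4, 5, 6, 7.
The largest magnitude corresponds to L = 7: |L_tot| = ℏ√(7·8) = 2√14 ℏ.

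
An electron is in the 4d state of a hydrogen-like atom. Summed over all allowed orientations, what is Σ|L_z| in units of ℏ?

The 4d subshell has l = 2.
The allowed m_l values are -2, -1, 0, 1, 2.
Σ|m_l| = 2(1+2+…+2) = 6.

Σ|L_z| = 6 ℏ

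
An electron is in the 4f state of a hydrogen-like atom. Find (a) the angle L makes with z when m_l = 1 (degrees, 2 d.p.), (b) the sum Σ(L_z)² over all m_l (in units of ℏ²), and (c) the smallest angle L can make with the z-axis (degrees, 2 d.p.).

4f means n = 4, l = 3.
For m_l = 1: cos θ = 1/√12, θ ≈ 73.22°.
Σ m_l² = 28, so Σ(L_z)² = 28 ℏ².
cos θ_min = 3/√12, so θ_min ≈ 30.00°.

θ(m_l=1) ≈ 73.22°; Σ(L_z)² = 28 ℏ²; θ_min ≈ 30.00°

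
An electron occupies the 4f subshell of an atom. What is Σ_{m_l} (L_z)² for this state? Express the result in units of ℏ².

Σ(L_z)² = 28 ℏ²

4f means n = 4, l = 3.
m_l ∈ {-3, -2, -1, 0, 1, 2, 3}.
Summing m² from −3 to 3: Σ m_l² = 28.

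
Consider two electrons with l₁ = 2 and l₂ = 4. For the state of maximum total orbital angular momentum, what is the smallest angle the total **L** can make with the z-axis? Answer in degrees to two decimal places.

θ_min ≈ 22.21°

By the triangle rule, |l₁ − l₂| ≤ L ≤ l₁ + l₂.
So L can be 2, 3, 4, 5, 6.
The maximum is L = 6, with |L_tot| = ℏ√(6·7) = √42 ℏ.
The minimum angle with z is arccos(6/√42) ≈ 22.21°.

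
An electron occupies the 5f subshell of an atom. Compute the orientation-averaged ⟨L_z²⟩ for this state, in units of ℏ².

⟨L_z²⟩ = 4 ℏ²

The 5f subshell has l = 3.
m_l ∈ {-3, -2, -1, 0, 1, 2, 3}.
Average of L_z² over 7 states: 28/7 ℏ² = 4 ℏ².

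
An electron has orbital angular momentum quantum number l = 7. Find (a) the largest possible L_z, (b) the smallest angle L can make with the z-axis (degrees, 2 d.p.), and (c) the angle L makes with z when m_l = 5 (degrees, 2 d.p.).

L_z,max = lℏ = 7ℏ.
cos θ_min = 7/√56, so θ_min ≈ 20.70°.
For m_l = 5: cos θ = 5/√56, θ ≈ 48.08°.

L_z,max = 7ℏ; θ_min ≈ 20.70°; θ(m_l=5) ≈ 48.08°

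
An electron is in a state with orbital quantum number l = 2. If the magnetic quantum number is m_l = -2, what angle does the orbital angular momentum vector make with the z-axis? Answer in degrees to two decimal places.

θ ≈ 144.74°

|L|² = l(l+1)ℏ² = 6ℏ², so |L| = √6 ℏ.
L_z = m_l ℏ = −2ℏ.
cos θ = L_z/|L| = -2/√6, so θ ≈ 144.74°.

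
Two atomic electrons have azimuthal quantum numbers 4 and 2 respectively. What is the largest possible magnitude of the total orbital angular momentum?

|L_tot|_max = √42 ℏ ≈ 6.481ℏ

By the triangle rule, |l₁ − l₂| ≤ L ≤ l₁ + l₂.
Allowed values: L = 2, 3, 4, 5, 6.
The largest magnitude corresponds to L = 6: |L_tot| = ℏ√(6·7) = √42 ℏ.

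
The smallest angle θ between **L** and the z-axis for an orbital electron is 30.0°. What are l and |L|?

cos θ_min = l/√(l(l+1)) = √(l/(l+1)), so l/(l+1) = cos²(30.0°) = 0.7500.
Thus l = 0.7500/(1 − 0.7500) ≈ 3.
Then |L| = ℏ√(3·4) = 2√3 ℏ.

l = 3, |L| = 2√3 ℏ ≈ 3.464ℏ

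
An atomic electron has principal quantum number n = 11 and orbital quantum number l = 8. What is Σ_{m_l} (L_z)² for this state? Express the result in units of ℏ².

Σ(L_z)² = 408 ℏ²

The allowed m_l values are -8, -7, -6, -5, -4, -3, -2, -1, 0, 1, 2, 3, 4, 5, 6, 7, 8.
Σ m_l² = 2·(1 + 4 + 9 + 16 + 25 + 36 + 49 + 64) = 408.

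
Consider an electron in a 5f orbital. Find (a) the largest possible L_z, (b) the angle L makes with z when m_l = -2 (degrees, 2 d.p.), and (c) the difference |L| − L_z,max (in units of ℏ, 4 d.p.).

L_z,max = 3ℏ; θ(m_l=-2) ≈ 125.26°; |L|−L_z,max ≈ 0.4641ℏ

The 5f subshell has l = 3.
L_z,max = lℏ = 3ℏ.
For m_l = -2: cos θ = -2/√12, θ ≈ 125.26°.
|L| − L_z,max = (2√3 − 3)ℏ ≈ 0.4641ℏ.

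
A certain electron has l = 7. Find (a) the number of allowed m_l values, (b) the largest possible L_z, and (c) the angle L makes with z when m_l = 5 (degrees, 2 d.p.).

There are 2l+1 = 15 values of m_l.
L_z,max = lℏ = 7ℏ.
For m_l = 5: cos θ = 5/√56, θ ≈ 48.08°.

15 values; L_z,max = 7ℏ; θ(m_l=5) ≈ 48.08°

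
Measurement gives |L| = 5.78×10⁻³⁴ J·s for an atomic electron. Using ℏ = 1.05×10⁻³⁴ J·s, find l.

l = 5

Dividing by ℏ: |L|/ℏ ≈ 5.505.
Set l(l+1) = 30.30; the integer solution is l = 5.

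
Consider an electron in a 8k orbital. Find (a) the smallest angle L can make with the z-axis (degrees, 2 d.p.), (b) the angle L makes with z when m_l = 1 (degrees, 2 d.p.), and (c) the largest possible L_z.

θ_min ≈ 20.70°; θ(m_l=1) ≈ 82.32°; L_z,max = 7ℏ

8k means n = 8, l = 7.
cos θ_min = 7/√56, so θ_min ≈ 20.70°.
For m_l = 1: cos θ = 1/√56, θ ≈ 82.32°.
L_z,max = lℏ = 7ℏ.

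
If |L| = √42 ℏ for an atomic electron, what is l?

l = 6

|L| = ℏ√(l(l+1)), so l(l+1) = 42.
The positive root is l = 6.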